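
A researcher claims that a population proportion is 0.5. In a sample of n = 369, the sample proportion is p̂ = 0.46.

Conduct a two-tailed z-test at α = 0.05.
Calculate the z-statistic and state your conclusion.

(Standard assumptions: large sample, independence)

H₀: p = 0.5, H₁: p ≠ 0.5
Standard error: SE = √(p₀(1-p₀)/n) = √(0.5×0.5/369) = 0.026029
z-statistic: z = (p̂ - p₀)/SE = (0.46 - 0.5)/0.026029 = -1.5367
Critical value: z_0.025 = ±1.960
p-value = 0.1244
Decision: fail to reject H₀ at α = 0.05

Answer: z = -1.5367, fail to reject H₀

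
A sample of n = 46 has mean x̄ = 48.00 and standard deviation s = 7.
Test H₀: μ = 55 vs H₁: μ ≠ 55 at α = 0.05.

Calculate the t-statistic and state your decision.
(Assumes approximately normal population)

Answer: t = -6.7823, reject H₀

Derivation:
df = n - 1 = 45
SE = s/√n = 7/√46 = 1.0321
t = (x̄ - μ₀)/SE = (48.00 - 55)/1.0321 = -6.7823
Critical value: t_{0.025,45} = ±2.014
p-value < 0.0001
Decision: reject H₀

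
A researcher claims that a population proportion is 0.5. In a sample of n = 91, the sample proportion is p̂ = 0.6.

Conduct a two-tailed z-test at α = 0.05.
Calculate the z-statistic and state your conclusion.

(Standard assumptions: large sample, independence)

Answer: z = 1.9079, fail to reject H₀

Derivation:
H₀: p = 0.5, H₁: p ≠ 0.5
Standard error: SE = √(p₀(1-p₀)/n) = √(0.5×0.5/91) = 0.052414
z-statistic: z = (p̂ - p₀)/SE = (0.6 - 0.5)/0.052414 = 1.9079
Critical value: z_0.025 = ±1.960
p-value = 0.0564
Decision: fail to reject H₀ at α = 0.05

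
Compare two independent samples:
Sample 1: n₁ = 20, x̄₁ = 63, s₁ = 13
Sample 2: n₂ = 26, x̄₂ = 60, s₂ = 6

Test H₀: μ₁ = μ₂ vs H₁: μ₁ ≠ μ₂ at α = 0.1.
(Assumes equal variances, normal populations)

Answer: t = 1.0435, fail to reject H₀

Derivation:
Pooled variance: s²_p = [19×13² + 25×6²]/(44) = 93.4318
s_p = 9.6660
SE = s_p×√(1/n₁ + 1/n₂) = 9.6660×√(1/20 + 1/26) = 2.8749
t = (x̄₁ - x̄₂)/SE = (63 - 60)/2.8749 = 1.0435
df = 44, t-critical = ±1.680
Decision: fail to reject H₀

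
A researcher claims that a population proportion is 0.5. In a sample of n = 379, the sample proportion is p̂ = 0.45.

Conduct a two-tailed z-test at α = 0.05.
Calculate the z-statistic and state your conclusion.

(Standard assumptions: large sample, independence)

Answer: z = -1.9468, fail to reject H₀

Derivation:
H₀: p = 0.5, H₁: p ≠ 0.5
Standard error: SE = √(p₀(1-p₀)/n) = √(0.5×0.5/379) = 0.025683
z-statistic: z = (p̂ - p₀)/SE = (0.45 - 0.5)/0.025683 = -1.9468
Critical value: z_0.025 = ±1.960
p-value = 0.0516
Decision: fail to reject H₀ at α = 0.05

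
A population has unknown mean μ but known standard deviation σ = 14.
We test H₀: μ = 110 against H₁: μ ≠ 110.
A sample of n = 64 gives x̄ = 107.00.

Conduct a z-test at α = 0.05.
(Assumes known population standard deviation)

Answer: z = -1.7143, fail to reject H₀

Derivation:
Standard error: SE = σ/√n = 14/√64 = 1.7500
z-statistic: z = (x̄ - μ₀)/SE = (107.00 - 110)/1.7500 = -1.7143
Critical value: ±1.960
p-value = 0.0865
Decision: fail to reject H₀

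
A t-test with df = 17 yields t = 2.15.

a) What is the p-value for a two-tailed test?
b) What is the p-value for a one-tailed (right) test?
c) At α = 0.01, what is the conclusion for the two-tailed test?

Using t-distribution with df = 17:
a) Two-tailed: p = 2×P(T > 2.15) = 0.0462
b) One-tailed: p = P(T > 2.15) = 0.0231
c) 0.0462 ≥ 0.01, fail to reject H₀

Answer: a) 0.0462, b) 0.0231, c) fail to reject H₀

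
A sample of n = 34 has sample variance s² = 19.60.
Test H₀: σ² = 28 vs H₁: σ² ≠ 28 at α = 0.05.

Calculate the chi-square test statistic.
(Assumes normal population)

Answer: χ² = 23.1000, fail to reject H₀

Derivation:
df = n - 1 = 33
χ² = (n-1)s²/σ₀² = 33×19.60/28 = 23.1000
Critical values: χ²_{0.975,33} = 19.047, χ²_{0.025,33} = 50.725
Rejection region: χ² < 19.047 or χ² > 50.725
Decision: fail to reject H₀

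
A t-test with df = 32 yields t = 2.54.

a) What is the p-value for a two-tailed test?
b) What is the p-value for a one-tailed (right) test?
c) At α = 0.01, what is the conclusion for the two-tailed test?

Using t-distribution with df = 32:
a) Two-tailed: p = 2×P(T > 2.54) = 0.0161
b) One-tailed: p = P(T > 2.54) = 0.0081
c) 0.0161 ≥ 0.01, fail to reject H₀

Answer: a) 0.0161, b) 0.0081, c) fail to reject H₀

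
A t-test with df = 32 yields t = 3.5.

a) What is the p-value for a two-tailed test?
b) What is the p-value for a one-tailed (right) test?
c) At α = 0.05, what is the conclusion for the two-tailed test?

Using t-distribution with df = 32:
a) Two-tailed: p = 2×P(T > 3.5) = 0.0014
b) One-tailed: p = P(T > 3.5) = 0.0007
c) 0.0014 < 0.05, reject H₀

Answer: a) 0.0014, b) 0.0007, c) reject H₀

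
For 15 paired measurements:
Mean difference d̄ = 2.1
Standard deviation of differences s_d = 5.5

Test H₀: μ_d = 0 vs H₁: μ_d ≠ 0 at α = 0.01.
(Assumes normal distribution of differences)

df = n - 1 = 14
SE = s_d/√n = 5.5/√15 = 1.4201
t = d̄/SE = 2.1/1.4201 = 1.4788
Critical value: t_{0.005,14} = ±2.977
p-value ≈ 0.1613
Decision: fail to reject H₀

Answer: t = 1.4788, fail to reject H₀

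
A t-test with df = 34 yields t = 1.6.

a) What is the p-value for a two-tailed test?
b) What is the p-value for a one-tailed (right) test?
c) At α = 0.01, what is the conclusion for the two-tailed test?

Using t-distribution with df = 34:
a) Two-tailed: p = 2×P(T > 1.6) = 0.1189
b) One-tailed: p = P(T > 1.6) = 0.0594
c) 0.1189 ≥ 0.01, fail to reject H₀

Answer: a) 0.1189, b) 0.0594, c) fail to reject H₀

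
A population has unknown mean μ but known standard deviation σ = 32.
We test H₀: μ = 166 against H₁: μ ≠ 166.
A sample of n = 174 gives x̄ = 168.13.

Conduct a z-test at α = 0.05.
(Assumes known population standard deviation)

Answer: z = 0.8780, fail to reject H₀

Derivation:
Standard error: SE = σ/√n = 32/√174 = 2.4259
z-statistic: z = (x̄ - μ₀)/SE = (168.13 - 166)/2.4259 = 0.8780
Critical value: ±1.960
p-value = 0.3799
Decision: fail to reject H₀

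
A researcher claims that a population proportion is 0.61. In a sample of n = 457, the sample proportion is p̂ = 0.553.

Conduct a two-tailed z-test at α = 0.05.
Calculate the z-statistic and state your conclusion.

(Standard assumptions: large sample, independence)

Answer: z = -2.4982, reject H₀

Derivation:
H₀: p = 0.61, H₁: p ≠ 0.61
Standard error: SE = √(p₀(1-p₀)/n) = √(0.61×0.39/457) = 0.022816
z-statistic: z = (p̂ - p₀)/SE = (0.553 - 0.61)/0.022816 = -2.4982
Critical value: z_0.025 = ±1.960
p-value = 0.0125
Decision: reject H₀ at α = 0.05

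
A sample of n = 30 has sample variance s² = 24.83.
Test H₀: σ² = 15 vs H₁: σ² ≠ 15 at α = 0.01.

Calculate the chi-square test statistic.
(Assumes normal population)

Answer: χ² = 48.0047, fail to reject H₀

Derivation:
df = n - 1 = 29
χ² = (n-1)s²/σ₀² = 29×24.83/15 = 48.0047
Critical values: χ²_{0.995,29} = 13.121, χ²_{0.005,29} = 52.336
Rejection region: χ² < 13.121 or χ² > 52.336
Decision: fail to reject H₀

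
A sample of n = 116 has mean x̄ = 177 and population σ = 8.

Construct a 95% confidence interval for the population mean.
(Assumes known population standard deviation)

Confidence level: 95%, α = 0.05
z_0.025 = 1.960
SE = σ/√n = 8/√116 = 0.7428
Margin of error = 1.960 × 0.7428 = 1.4559
CI: x̄ ± margin = 177 ± 1.4559
CI: (175.5441, 178.4559)

Answer: (175.5441, 178.4559)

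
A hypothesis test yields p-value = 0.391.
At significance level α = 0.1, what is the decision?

Compare p-value to α:
0.391 ≥ 0.1
Decision: fail to reject H₀

Answer: fail to reject H₀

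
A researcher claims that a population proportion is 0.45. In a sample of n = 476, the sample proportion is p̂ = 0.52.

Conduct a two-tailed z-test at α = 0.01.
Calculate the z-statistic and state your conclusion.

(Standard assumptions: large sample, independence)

Answer: z = 3.0698, reject H₀

Derivation:
H₀: p = 0.45, H₁: p ≠ 0.45
Standard error: SE = √(p₀(1-p₀)/n) = √(0.45×0.55/476) = 0.022803
z-statistic: z = (p̂ - p₀)/SE = (0.52 - 0.45)/0.022803 = 3.0698
Critical value: z_0.005 = ±2.576
p-value = 0.0021
Decision: reject H₀ at α = 0.01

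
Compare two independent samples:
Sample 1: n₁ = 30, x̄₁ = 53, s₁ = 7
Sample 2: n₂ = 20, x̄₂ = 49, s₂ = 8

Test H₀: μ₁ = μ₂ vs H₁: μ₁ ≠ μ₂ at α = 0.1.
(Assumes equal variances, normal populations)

Answer: t = 1.8694, reject H₀

Derivation:
Pooled variance: s²_p = [29×7² + 19×8²]/(48) = 54.9375
s_p = 7.4120
SE = s_p×√(1/n₁ + 1/n₂) = 7.4120×√(1/30 + 1/20) = 2.1397
t = (x̄₁ - x̄₂)/SE = (53 - 49)/2.1397 = 1.8694
df = 48, t-critical = ±1.677
Decision: reject H₀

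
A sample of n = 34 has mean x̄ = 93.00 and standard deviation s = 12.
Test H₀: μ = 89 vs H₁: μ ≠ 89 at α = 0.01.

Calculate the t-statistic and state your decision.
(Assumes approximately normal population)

Answer: t = 1.9436, fail to reject H₀

Derivation:
df = n - 1 = 33
SE = s/√n = 12/√34 = 2.0580
t = (x̄ - μ₀)/SE = (93.00 - 89)/2.0580 = 1.9436
Critical value: t_{0.005,33} = ±2.733
p-value ≈ 0.0605
Decision: fail to reject H₀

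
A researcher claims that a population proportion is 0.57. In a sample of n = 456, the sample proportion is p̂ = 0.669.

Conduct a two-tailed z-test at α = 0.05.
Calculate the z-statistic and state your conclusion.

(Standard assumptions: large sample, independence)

H₀: p = 0.57, H₁: p ≠ 0.57
Standard error: SE = √(p₀(1-p₀)/n) = √(0.57×0.43/456) = 0.023184
z-statistic: z = (p̂ - p₀)/SE = (0.669 - 0.57)/0.023184 = 4.2702
Critical value: z_0.025 = ±1.960
p-value < 0.0001
Decision: reject H₀ at α = 0.05

Answer: z = 4.2702, reject H₀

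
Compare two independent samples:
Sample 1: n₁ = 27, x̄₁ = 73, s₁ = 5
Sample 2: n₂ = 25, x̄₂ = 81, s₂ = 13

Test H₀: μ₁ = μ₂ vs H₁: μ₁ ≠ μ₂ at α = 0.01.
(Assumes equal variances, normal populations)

Answer: t = -2.9710, reject H₀

Derivation:
Pooled variance: s²_p = [26×5² + 24×13²]/(50) = 94.1200
s_p = 9.7015
SE = s_p×√(1/n₁ + 1/n₂) = 9.7015×√(1/27 + 1/25) = 2.6927
t = (x̄₁ - x̄₂)/SE = (73 - 81)/2.6927 = -2.9710
df = 50, t-critical = ±2.678
Decision: reject H₀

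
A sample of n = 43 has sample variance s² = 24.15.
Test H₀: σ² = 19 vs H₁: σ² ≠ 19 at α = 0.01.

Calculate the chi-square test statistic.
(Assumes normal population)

df = n - 1 = 42
χ² = (n-1)s²/σ₀² = 42×24.15/19 = 53.3842
Critical values: χ²_{0.995,42} = 22.138, χ²_{0.005,42} = 69.336
Rejection region: χ² < 22.138 or χ² > 69.336
Decision: fail to reject H₀

Answer: χ² = 53.3842, fail to reject H₀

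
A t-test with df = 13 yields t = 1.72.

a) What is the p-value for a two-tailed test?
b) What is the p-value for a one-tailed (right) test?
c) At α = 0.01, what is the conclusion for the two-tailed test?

Answer: a) 0.1091, b) 0.0546, c) fail to reject H₀

Derivation:
Using t-distribution with df = 13:
a) Two-tailed: p = 2×P(T > 1.72) = 0.1091
b) One-tailed: p = P(T > 1.72) = 0.0546
c) 0.1091 ≥ 0.01, fail to reject H₀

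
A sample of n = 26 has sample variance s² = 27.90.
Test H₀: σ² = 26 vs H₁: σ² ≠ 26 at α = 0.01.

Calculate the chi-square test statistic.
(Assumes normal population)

Answer: χ² = 26.8269, fail to reject H₀

Derivation:
df = n - 1 = 25
χ² = (n-1)s²/σ₀² = 25×27.90/26 = 26.8269
Critical values: χ²_{0.995,25} = 10.520, χ²_{0.005,25} = 46.928
Rejection region: χ² < 10.520 or χ² > 46.928
Decision: fail to reject H₀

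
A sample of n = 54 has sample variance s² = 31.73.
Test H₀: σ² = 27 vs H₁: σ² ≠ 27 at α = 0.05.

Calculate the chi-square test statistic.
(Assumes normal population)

Answer: χ² = 62.2848, fail to reject H₀

Derivation:
df = n - 1 = 53
χ² = (n-1)s²/σ₀² = 53×31.73/27 = 62.2848
Critical values: χ²_{0.975,53} = 34.776, χ²_{0.025,53} = 75.002
Rejection region: χ² < 34.776 or χ² > 75.002
Decision: fail to reject H₀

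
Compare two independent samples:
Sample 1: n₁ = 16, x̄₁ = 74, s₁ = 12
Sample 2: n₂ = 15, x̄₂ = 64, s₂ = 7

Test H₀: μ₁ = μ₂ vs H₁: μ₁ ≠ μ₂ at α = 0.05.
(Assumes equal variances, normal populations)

Pooled variance: s²_p = [15×12² + 14×7²]/(29) = 98.1379
s_p = 9.9065
SE = s_p×√(1/n₁ + 1/n₂) = 9.9065×√(1/16 + 1/15) = 3.5604
t = (x̄₁ - x̄₂)/SE = (74 - 64)/3.5604 = 2.8087
df = 29, t-critical = ±2.045
Decision: reject H₀

Answer: t = 2.8087, reject H₀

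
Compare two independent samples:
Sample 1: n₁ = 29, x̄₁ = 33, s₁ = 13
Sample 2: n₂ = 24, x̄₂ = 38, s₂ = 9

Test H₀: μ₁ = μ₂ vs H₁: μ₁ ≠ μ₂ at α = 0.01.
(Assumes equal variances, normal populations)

Answer: t = -1.5934, fail to reject H₀

Derivation:
Pooled variance: s²_p = [28×13² + 23×9²]/(51) = 129.3137
s_p = 11.3716
SE = s_p×√(1/n₁ + 1/n₂) = 11.3716×√(1/29 + 1/24) = 3.1380
t = (x̄₁ - x̄₂)/SE = (33 - 38)/3.1380 = -1.5934
df = 51, t-critical = ±2.676
Decision: fail to reject H₀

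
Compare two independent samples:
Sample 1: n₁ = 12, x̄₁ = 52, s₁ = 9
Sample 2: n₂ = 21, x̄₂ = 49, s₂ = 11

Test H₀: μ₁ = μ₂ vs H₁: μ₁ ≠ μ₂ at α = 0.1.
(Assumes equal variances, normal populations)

Pooled variance: s²_p = [11×9² + 20×11²]/(31) = 106.8065
s_p = 10.3347
SE = s_p×√(1/n₁ + 1/n₂) = 10.3347×√(1/12 + 1/21) = 3.7399
t = (x̄₁ - x̄₂)/SE = (52 - 49)/3.7399 = 0.8022
df = 31, t-critical = ±1.696
Decision: fail to reject H₀

Answer: t = 0.8022, fail to reject H₀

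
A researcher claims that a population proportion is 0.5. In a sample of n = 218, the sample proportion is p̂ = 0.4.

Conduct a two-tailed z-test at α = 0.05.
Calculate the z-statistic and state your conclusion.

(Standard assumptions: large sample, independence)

Answer: z = -2.9530, reject H₀

Derivation:
H₀: p = 0.5, H₁: p ≠ 0.5
Standard error: SE = √(p₀(1-p₀)/n) = √(0.5×0.5/218) = 0.033864
z-statistic: z = (p̂ - p₀)/SE = (0.4 - 0.5)/0.033864 = -2.9530
Critical value: z_0.025 = ±1.960
p-value = 0.0031
Decision: reject H₀ at α = 0.05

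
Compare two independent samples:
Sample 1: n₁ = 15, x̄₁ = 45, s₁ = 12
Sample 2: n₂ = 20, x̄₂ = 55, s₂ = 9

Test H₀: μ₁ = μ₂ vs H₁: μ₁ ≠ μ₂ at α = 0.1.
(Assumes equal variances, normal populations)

Pooled variance: s²_p = [14×12² + 19×9²]/(33) = 107.7273
s_p = 10.3792
SE = s_p×√(1/n₁ + 1/n₂) = 10.3792×√(1/15 + 1/20) = 3.5452
t = (x̄₁ - x̄₂)/SE = (45 - 55)/3.5452 = -2.8207
df = 33, t-critical = ±1.692
Decision: reject H₀

Answer: t = -2.8207, reject H₀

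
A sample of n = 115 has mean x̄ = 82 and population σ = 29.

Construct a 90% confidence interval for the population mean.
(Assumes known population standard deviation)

Answer: (77.5514, 86.4486)

Derivation:
Confidence level: 90%, α = 0.1
z_0.05 = 1.645
SE = σ/√n = 29/√115 = 2.7043
Margin of error = 1.645 × 2.7043 = 4.4486
CI: x̄ ± margin = 82 ± 4.4486
CI: (77.5514, 86.4486)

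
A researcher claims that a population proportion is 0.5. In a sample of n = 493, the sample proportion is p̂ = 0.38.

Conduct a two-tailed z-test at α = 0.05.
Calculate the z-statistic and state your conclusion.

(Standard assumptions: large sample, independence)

Answer: z = -5.3288, reject H₀

Derivation:
H₀: p = 0.5, H₁: p ≠ 0.5
Standard error: SE = √(p₀(1-p₀)/n) = √(0.5×0.5/493) = 0.022519
z-statistic: z = (p̂ - p₀)/SE = (0.38 - 0.5)/0.022519 = -5.3288
Critical value: z_0.025 = ±1.960
p-value < 0.0001
Decision: reject H₀ at α = 0.05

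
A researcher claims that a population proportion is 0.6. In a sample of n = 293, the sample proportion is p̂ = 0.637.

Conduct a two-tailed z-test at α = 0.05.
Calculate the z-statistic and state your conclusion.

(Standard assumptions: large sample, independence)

H₀: p = 0.6, H₁: p ≠ 0.6
Standard error: SE = √(p₀(1-p₀)/n) = √(0.6×0.4/293) = 0.028620
z-statistic: z = (p̂ - p₀)/SE = (0.637 - 0.6)/0.028620 = 1.2928
Critical value: z_0.025 = ±1.960
p-value = 0.1961
Decision: fail to reject H₀ at α = 0.05

Answer: z = 1.2928, fail to reject H₀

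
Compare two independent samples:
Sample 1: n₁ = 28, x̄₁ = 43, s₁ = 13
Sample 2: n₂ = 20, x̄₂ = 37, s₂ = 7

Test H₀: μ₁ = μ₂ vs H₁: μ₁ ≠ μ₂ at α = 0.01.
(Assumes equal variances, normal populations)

Answer: t = 1.8752, fail to reject H₀

Derivation:
Pooled variance: s²_p = [27×13² + 19×7²]/(46) = 119.4348
s_p = 10.9286
SE = s_p×√(1/n₁ + 1/n₂) = 10.9286×√(1/28 + 1/20) = 3.1996
t = (x̄₁ - x̄₂)/SE = (43 - 37)/3.1996 = 1.8752
df = 46, t-critical = ±2.687
Decision: fail to reject H₀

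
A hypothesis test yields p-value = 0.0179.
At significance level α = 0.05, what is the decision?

Compare p-value to α:
0.0179 < 0.05
Decision: reject H₀

Answer: reject H₀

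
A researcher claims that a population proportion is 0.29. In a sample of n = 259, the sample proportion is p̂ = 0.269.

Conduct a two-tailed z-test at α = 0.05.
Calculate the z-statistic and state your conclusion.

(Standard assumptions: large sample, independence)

Answer: z = -0.7448, fail to reject H₀

Derivation:
H₀: p = 0.29, H₁: p ≠ 0.29
Standard error: SE = √(p₀(1-p₀)/n) = √(0.29×0.71/259) = 0.028195
z-statistic: z = (p̂ - p₀)/SE = (0.269 - 0.29)/0.028195 = -0.7448
Critical value: z_0.025 = ±1.960
p-value = 0.4564
Decision: fail to reject H₀ at α = 0.05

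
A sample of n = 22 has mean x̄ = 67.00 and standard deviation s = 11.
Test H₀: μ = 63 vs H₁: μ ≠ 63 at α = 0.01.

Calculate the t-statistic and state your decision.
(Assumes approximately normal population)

df = n - 1 = 21
SE = s/√n = 11/√22 = 2.3452
t = (x̄ - μ₀)/SE = (67.00 - 63)/2.3452 = 1.7056
Critical value: t_{0.005,21} = ±2.831
p-value ≈ 0.1028
Decision: fail to reject H₀

Answer: t = 1.7056, fail to reject H₀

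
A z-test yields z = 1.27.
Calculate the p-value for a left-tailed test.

Answer: p-value ≈ 0.8980

Derivation:
For z = 1.27:
p = P(Z < 1.27) = Φ(1.27) = 0.8980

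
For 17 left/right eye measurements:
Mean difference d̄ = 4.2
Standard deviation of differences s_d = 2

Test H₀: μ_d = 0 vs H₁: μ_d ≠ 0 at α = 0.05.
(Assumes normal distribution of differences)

Answer: t = 8.6580, reject H₀

Derivation:
df = n - 1 = 16
SE = s_d/√n = 2/√17 = 0.4851
t = d̄/SE = 4.2/0.4851 = 8.6580
Critical value: t_{0.025,16} = ±2.120
p-value < 0.0001
Decision: reject H₀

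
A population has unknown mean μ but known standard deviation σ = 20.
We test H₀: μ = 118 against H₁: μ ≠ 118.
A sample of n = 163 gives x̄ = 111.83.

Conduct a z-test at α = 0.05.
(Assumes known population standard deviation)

Answer: z = -3.9387, reject H₀

Derivation:
Standard error: SE = σ/√n = 20/√163 = 1.5665
z-statistic: z = (x̄ - μ₀)/SE = (111.83 - 118)/1.5665 = -3.9387
Critical value: ±1.960
p-value = 0.0001
Decision: reject H₀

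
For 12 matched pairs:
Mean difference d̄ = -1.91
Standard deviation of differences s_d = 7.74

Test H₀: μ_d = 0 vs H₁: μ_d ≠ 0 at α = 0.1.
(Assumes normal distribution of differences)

df = n - 1 = 11
SE = s_d/√n = 7.74/√12 = 2.2343
t = d̄/SE = -1.91/2.2343 = -0.8549
Critical value: t_{0.05,11} = ±1.796
p-value ≈ 0.4108
Decision: fail to reject H₀

Answer: t = -0.8549, fail to reject H₀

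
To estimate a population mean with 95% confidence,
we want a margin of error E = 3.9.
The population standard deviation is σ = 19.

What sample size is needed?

z_0.025 = 1.960
n = (z×σ/E)² = (1.960×19/3.9)²
n = 91.1780
Round up: n = 92

Answer: n = 92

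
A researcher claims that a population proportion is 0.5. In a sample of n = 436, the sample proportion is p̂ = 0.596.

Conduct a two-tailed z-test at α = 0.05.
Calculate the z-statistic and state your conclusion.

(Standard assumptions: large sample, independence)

H₀: p = 0.5, H₁: p ≠ 0.5
Standard error: SE = √(p₀(1-p₀)/n) = √(0.5×0.5/436) = 0.023946
z-statistic: z = (p̂ - p₀)/SE = (0.596 - 0.5)/0.023946 = 4.0090
Critical value: z_0.025 = ±1.960
p-value = 0.0001
Decision: reject H₀ at α = 0.05

Answer: z = 4.0090, reject H₀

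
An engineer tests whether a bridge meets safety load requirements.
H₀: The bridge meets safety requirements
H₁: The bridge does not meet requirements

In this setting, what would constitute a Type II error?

Answer: Declaring an unsafe bridge to be safe

Derivation:
Type I error (α): Rejecting H₀ when H₀ is true
Type II error (β): Failing to reject H₀ when H₁ is true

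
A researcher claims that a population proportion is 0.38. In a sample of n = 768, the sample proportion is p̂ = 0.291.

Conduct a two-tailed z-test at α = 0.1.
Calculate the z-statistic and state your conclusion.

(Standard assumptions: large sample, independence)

H₀: p = 0.38, H₁: p ≠ 0.38
Standard error: SE = √(p₀(1-p₀)/n) = √(0.38×0.62/768) = 0.017515
z-statistic: z = (p̂ - p₀)/SE = (0.291 - 0.38)/0.017515 = -5.0814
Critical value: z_0.05 = ±1.645
p-value < 0.0001
Decision: reject H₀ at α = 0.1

Answer: z = -5.0814, reject H₀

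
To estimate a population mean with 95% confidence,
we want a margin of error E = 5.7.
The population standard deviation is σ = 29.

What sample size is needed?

z_0.025 = 1.960
n = (z×σ/E)² = (1.960×29/5.7)²
n = 99.4394
Round up: n = 100

Answer: n = 100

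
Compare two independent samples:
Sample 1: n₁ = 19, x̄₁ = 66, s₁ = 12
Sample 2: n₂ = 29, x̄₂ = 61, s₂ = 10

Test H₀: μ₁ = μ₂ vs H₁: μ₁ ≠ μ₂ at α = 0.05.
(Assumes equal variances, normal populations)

Pooled variance: s²_p = [18×12² + 28×10²]/(46) = 117.2174
s_p = 10.8267
SE = s_p×√(1/n₁ + 1/n₂) = 10.8267×√(1/19 + 1/29) = 3.1955
t = (x̄₁ - x̄₂)/SE = (66 - 61)/3.1955 = 1.5647
df = 46, t-critical = ±2.013
Decision: fail to reject H₀

Answer: t = 1.5647, fail to reject H₀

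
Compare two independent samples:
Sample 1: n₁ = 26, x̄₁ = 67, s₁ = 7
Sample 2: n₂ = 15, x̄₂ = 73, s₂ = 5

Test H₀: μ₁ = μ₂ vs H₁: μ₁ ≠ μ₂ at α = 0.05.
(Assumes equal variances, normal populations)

Pooled variance: s²_p = [25×7² + 14×5²]/(39) = 40.3846
s_p = 6.3549
SE = s_p×√(1/n₁ + 1/n₂) = 6.3549×√(1/26 + 1/15) = 2.0605
t = (x̄₁ - x̄₂)/SE = (67 - 73)/2.0605 = -2.9119
df = 39, t-critical = ±2.023
Decision: reject H₀

Answer: t = -2.9119, reject H₀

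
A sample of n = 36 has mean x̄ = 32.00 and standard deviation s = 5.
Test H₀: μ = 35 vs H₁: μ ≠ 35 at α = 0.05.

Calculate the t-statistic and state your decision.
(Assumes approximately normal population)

Answer: t = -3.6001, reject H₀

Derivation:
df = n - 1 = 35
SE = s/√n = 5/√36 = 0.8333
t = (x̄ - μ₀)/SE = (32.00 - 35)/0.8333 = -3.6001
Critical value: t_{0.025,35} = ±2.030
p-value ≈ 0.0010
Decision: reject H₀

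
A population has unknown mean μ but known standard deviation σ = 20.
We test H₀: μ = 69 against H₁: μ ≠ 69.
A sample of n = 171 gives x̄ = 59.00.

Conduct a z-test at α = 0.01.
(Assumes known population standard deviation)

Answer: z = -6.5385, reject H₀

Derivation:
Standard error: SE = σ/√n = 20/√171 = 1.5294
z-statistic: z = (x̄ - μ₀)/SE = (59.00 - 69)/1.5294 = -6.5385
Critical value: ±2.576
p-value < 0.0001
Decision: reject H₀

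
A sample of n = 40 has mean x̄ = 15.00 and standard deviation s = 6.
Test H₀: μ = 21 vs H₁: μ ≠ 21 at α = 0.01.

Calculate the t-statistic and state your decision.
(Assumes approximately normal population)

Answer: t = -6.3244, reject H₀

Derivation:
df = n - 1 = 39
SE = s/√n = 6/√40 = 0.9487
t = (x̄ - μ₀)/SE = (15.00 - 21)/0.9487 = -6.3244
Critical value: t_{0.005,39} = ±2.708
p-value < 0.0001
Decision: reject H₀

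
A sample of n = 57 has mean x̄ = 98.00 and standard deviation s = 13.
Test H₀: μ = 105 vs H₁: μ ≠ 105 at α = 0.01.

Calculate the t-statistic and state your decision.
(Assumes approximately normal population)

df = n - 1 = 56
SE = s/√n = 13/√57 = 1.7219
t = (x̄ - μ₀)/SE = (98.00 - 105)/1.7219 = -4.0653
Critical value: t_{0.005,56} = ±2.667
p-value ≈ 0.0002
Decision: reject H₀

Answer: t = -4.0653, reject H₀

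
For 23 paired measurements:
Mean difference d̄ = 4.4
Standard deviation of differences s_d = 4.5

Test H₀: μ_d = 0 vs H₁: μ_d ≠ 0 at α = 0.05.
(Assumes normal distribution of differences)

df = n - 1 = 22
SE = s_d/√n = 4.5/√23 = 0.9383
t = d̄/SE = 4.4/0.9383 = 4.6893
Critical value: t_{0.025,22} = ±2.074
p-value ≈ 0.0001
Decision: reject H₀

Answer: t = 4.6893, reject H₀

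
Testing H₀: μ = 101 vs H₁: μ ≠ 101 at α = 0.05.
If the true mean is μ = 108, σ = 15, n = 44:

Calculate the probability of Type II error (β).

SE = σ/√n = 15/√44 = 2.2613
Critical values: μ₀ ± z_0.025×SE = 101 ± 1.960×2.2613
Acceptance region: (96.5679, 105.4321)
Under H₁ (μ = 108): z_high = (105.4321 - 108)/2.2613 = -1.1356, z_low = (96.5679 - 108)/2.2613 = -5.0555
β = P(not reject | H₁) = Φ(-1.1356) - Φ(-5.0555) ≈ 0.1281

Answer: β ≈ 0.1281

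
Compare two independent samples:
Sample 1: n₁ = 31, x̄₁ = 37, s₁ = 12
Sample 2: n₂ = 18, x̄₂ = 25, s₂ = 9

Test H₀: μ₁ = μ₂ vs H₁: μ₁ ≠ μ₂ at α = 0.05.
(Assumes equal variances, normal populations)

Pooled variance: s²_p = [30×12² + 17×9²]/(47) = 121.2128
s_p = 11.0097
SE = s_p×√(1/n₁ + 1/n₂) = 11.0097×√(1/31 + 1/18) = 3.2625
t = (x̄₁ - x̄₂)/SE = (37 - 25)/3.2625 = 3.6782
df = 47, t-critical = ±2.012
Decision: reject H₀

Answer: t = 3.6782, reject H₀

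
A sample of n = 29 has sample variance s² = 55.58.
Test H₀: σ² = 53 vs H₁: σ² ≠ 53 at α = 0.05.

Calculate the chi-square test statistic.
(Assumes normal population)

df = n - 1 = 28
χ² = (n-1)s²/σ₀² = 28×55.58/53 = 29.3630
Critical values: χ²_{0.975,28} = 15.308, χ²_{0.025,28} = 44.461
Rejection region: χ² < 15.308 or χ² > 44.461
Decision: fail to reject H₀

Answer: χ² = 29.3630, fail to reject H₀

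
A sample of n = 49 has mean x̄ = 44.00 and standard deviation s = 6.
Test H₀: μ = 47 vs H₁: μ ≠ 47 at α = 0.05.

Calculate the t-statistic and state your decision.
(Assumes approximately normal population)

df = n - 1 = 48
SE = s/√n = 6/√49 = 0.8571
t = (x̄ - μ₀)/SE = (44.00 - 47)/0.8571 = -3.5002
Critical value: t_{0.025,48} = ±2.011
p-value ≈ 0.0010
Decision: reject H₀

Answer: t = -3.5002, reject H₀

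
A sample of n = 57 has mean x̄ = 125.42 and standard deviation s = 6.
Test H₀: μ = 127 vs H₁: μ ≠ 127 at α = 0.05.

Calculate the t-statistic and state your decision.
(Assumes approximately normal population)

df = n - 1 = 56
SE = s/√n = 6/√57 = 0.7947
t = (x̄ - μ₀)/SE = (125.42 - 127)/0.7947 = -1.9882
Critical value: t_{0.025,56} = ±2.003
p-value ≈ 0.0517
Decision: fail to reject H₀

Answer: t = -1.9882, fail to reject H₀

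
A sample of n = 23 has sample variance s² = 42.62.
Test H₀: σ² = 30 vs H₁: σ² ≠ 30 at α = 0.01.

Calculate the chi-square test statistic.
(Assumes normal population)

Answer: χ² = 31.2547, fail to reject H₀

Derivation:
df = n - 1 = 22
χ² = (n-1)s²/σ₀² = 22×42.62/30 = 31.2547
Critical values: χ²_{0.995,22} = 8.643, χ²_{0.005,22} = 42.796
Rejection region: χ² < 8.643 or χ² > 42.796
Decision: fail to reject H₀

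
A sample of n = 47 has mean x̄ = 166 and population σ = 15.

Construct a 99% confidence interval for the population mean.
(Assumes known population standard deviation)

Answer: (160.3637, 171.6363)

Derivation:
Confidence level: 99%, α = 0.01
z_0.005 = 2.576
SE = σ/√n = 15/√47 = 2.1880
Margin of error = 2.576 × 2.1880 = 5.6363
CI: x̄ ± margin = 166 ± 5.6363
CI: (160.3637, 171.6363)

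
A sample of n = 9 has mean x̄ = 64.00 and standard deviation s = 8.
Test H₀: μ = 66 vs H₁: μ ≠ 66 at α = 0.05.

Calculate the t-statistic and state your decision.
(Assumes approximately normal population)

Answer: t = -0.7500, fail to reject H₀

Derivation:
df = n - 1 = 8
SE = s/√n = 8/√9 = 2.6667
t = (x̄ - μ₀)/SE = (64.00 - 66)/2.6667 = -0.7500
Critical value: t_{0.025,8} = ±2.306
p-value ≈ 0.4747
Decision: fail to reject H₀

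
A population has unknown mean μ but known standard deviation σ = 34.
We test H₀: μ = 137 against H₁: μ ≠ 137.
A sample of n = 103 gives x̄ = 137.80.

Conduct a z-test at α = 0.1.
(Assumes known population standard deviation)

Answer: z = 0.2388, fail to reject H₀

Derivation:
Standard error: SE = σ/√n = 34/√103 = 3.3501
z-statistic: z = (x̄ - μ₀)/SE = (137.80 - 137)/3.3501 = 0.2388
Critical value: ±1.645
p-value = 0.8113
Decision: fail to reject H₀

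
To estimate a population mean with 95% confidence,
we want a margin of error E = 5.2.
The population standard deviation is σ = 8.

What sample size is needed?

z_0.025 = 1.960
n = (z×σ/E)² = (1.960×8/5.2)²
n = 9.0925
Round up: n = 10

Answer: n = 10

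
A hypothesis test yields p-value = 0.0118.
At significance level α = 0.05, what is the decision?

Compare p-value to α:
0.0118 < 0.05
Decision: reject H₀

Answer: reject H₀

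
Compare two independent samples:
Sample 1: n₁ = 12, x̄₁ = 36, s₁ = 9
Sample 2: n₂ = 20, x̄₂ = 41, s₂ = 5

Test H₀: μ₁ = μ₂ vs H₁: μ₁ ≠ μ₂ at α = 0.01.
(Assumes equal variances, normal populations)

Answer: t = -2.0293, fail to reject H₀

Derivation:
Pooled variance: s²_p = [11×9² + 19×5²]/(30) = 45.5333
s_p = 6.7478
SE = s_p×√(1/n₁ + 1/n₂) = 6.7478×√(1/12 + 1/20) = 2.4639
t = (x̄₁ - x̄₂)/SE = (36 - 41)/2.4639 = -2.0293
df = 30, t-critical = ±2.750
Decision: fail to reject H₀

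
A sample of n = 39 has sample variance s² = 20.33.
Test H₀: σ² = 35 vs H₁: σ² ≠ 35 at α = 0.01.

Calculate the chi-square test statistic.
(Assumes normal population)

df = n - 1 = 38
χ² = (n-1)s²/σ₀² = 38×20.33/35 = 22.0726
Critical values: χ²_{0.995,38} = 19.289, χ²_{0.005,38} = 64.181
Rejection region: χ² < 19.289 or χ² > 64.181
Decision: fail to reject H₀

Answer: χ² = 22.0726, fail to reject H₀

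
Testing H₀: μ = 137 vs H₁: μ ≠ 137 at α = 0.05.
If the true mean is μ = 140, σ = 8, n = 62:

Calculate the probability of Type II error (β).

Answer: β ≈ 0.1604

Derivation:
SE = σ/√n = 8/√62 = 1.0160
Critical values: μ₀ ± z_0.025×SE = 137 ± 1.960×1.0160
Acceptance region: (135.0086, 138.9914)
Under H₁ (μ = 140): z_high = (138.9914 - 140)/1.0160 = -0.9927, z_low = (135.0086 - 140)/1.0160 = -4.9128
β = P(not reject | H₁) = Φ(-0.9927) - Φ(-4.9128) ≈ 0.1604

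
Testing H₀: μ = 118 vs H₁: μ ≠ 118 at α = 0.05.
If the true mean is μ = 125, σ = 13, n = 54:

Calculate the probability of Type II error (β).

Answer: β ≈ 0.0229

Derivation:
SE = σ/√n = 13/√54 = 1.7691
Critical values: μ₀ ± z_0.025×SE = 118 ± 1.960×1.7691
Acceptance region: (114.5326, 121.4674)
Under H₁ (μ = 125): z_high = (121.4674 - 125)/1.7691 = -1.9968, z_low = (114.5326 - 125)/1.7691 = -5.9168
β = P(not reject | H₁) = Φ(-1.9968) - Φ(-5.9168) ≈ 0.0229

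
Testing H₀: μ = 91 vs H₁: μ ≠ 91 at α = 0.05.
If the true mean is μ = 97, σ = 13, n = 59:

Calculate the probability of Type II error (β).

SE = σ/√n = 13/√59 = 1.6925
Critical values: μ₀ ± z_0.025×SE = 91 ± 1.960×1.6925
Acceptance region: (87.6827, 94.3173)
Under H₁ (μ = 97): z_high = (94.3173 - 97)/1.6925 = -1.5851, z_low = (87.6827 - 97)/1.6925 = -5.5051
β = P(not reject | H₁) = Φ(-1.5851) - Φ(-5.5051) ≈ 0.0565

Answer: β ≈ 0.0565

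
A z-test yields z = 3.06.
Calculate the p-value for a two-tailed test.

Answer: p-value ≈ 0.0022

Derivation:
For z = 3.06:
p = 2×P(Z > |3.06|) = 2×(1 - Φ(3.06)) = 0.0022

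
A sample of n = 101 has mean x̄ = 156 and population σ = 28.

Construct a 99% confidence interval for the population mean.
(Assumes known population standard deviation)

Answer: (148.8230, 163.1770)

Derivation:
Confidence level: 99%, α = 0.01
z_0.005 = 2.576
SE = σ/√n = 28/√101 = 2.7861
Margin of error = 2.576 × 2.7861 = 7.1770
CI: x̄ ± margin = 156 ± 7.1770
CI: (148.8230, 163.1770)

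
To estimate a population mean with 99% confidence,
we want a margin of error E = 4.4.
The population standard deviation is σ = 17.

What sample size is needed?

z_0.005 = 2.576
n = (z×σ/E)² = (2.576×17/4.4)²
n = 99.0568
Round up: n = 100

Answer: n = 100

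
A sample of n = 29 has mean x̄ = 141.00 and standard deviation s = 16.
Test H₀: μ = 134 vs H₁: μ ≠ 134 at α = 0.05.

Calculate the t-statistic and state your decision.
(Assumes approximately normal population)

df = n - 1 = 28
SE = s/√n = 16/√29 = 2.9711
t = (x̄ - μ₀)/SE = (141.00 - 134)/2.9711 = 2.3560
Critical value: t_{0.025,28} = ±2.048
p-value ≈ 0.0257
Decision: reject H₀

Answer: t = 2.3560, reject H₀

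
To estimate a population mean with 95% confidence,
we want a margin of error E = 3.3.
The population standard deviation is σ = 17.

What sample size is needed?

z_0.025 = 1.960
n = (z×σ/E)² = (1.960×17/3.3)²
n = 101.9488
Round up: n = 102

Answer: n = 102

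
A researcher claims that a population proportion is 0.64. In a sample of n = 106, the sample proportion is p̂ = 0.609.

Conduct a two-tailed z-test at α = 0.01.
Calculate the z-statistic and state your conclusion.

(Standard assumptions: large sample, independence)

Answer: z = -0.6649, fail to reject H₀

Derivation:
H₀: p = 0.64, H₁: p ≠ 0.64
Standard error: SE = √(p₀(1-p₀)/n) = √(0.64×0.36/106) = 0.046622
z-statistic: z = (p̂ - p₀)/SE = (0.609 - 0.64)/0.046622 = -0.6649
Critical value: z_0.005 = ±2.576
p-value = 0.5061
Decision: fail to reject H₀ at α = 0.01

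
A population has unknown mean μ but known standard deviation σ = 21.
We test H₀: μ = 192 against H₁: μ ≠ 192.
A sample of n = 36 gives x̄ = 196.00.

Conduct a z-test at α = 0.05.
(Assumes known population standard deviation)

Standard error: SE = σ/√n = 21/√36 = 3.5000
z-statistic: z = (x̄ - μ₀)/SE = (196.00 - 192)/3.5000 = 1.1429
Critical value: ±1.960
p-value = 0.2531
Decision: fail to reject H₀

Answer: z = 1.1429, fail to reject H₀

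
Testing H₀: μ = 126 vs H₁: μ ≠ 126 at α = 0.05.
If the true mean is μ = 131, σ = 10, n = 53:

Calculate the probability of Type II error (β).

Answer: β ≈ 0.0465

Derivation:
SE = σ/√n = 10/√53 = 1.3736
Critical values: μ₀ ± z_0.025×SE = 126 ± 1.960×1.3736
Acceptance region: (123.3077, 128.6923)
Under H₁ (μ = 131): z_high = (128.6923 - 131)/1.3736 = -1.6800, z_low = (123.3077 - 131)/1.3736 = -5.6001
β = P(not reject | H₁) = Φ(-1.6800) - Φ(-5.6001) ≈ 0.0465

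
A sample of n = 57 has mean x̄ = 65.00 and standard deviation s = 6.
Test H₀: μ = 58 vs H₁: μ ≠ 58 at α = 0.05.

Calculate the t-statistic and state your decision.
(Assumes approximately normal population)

df = n - 1 = 56
SE = s/√n = 6/√57 = 0.7947
t = (x̄ - μ₀)/SE = (65.00 - 58)/0.7947 = 8.8084
Critical value: t_{0.025,56} = ±2.003
p-value < 0.0001
Decision: reject H₀

Answer: t = 8.8084, reject H₀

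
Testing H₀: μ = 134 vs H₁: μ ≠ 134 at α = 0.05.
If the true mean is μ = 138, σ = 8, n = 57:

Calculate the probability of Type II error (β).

SE = σ/√n = 8/√57 = 1.0596
Critical values: μ₀ ± z_0.025×SE = 134 ± 1.960×1.0596
Acceptance region: (131.9232, 136.0768)
Under H₁ (μ = 138): z_high = (136.0768 - 138)/1.0596 = -1.8150, z_low = (131.9232 - 138)/1.0596 = -5.7350
β = P(not reject | H₁) = Φ(-1.8150) - Φ(-5.7350) ≈ 0.0348

Answer: β ≈ 0.0348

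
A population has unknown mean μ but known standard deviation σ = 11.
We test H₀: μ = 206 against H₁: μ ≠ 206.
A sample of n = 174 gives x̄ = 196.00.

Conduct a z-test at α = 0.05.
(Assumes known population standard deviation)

Answer: z = -11.9918, reject H₀

Derivation:
Standard error: SE = σ/√n = 11/√174 = 0.8339
z-statistic: z = (x̄ - μ₀)/SE = (196.00 - 206)/0.8339 = -11.9918
Critical value: ±1.960
p-value < 0.0001
Decision: reject H₀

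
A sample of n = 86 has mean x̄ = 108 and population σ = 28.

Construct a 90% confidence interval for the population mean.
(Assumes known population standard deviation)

Confidence level: 90%, α = 0.1
z_0.05 = 1.645
SE = σ/√n = 28/√86 = 3.0193
Margin of error = 1.645 × 3.0193 = 4.9667
CI: x̄ ± margin = 108 ± 4.9667
CI: (103.0333, 112.9667)

Answer: (103.0333, 112.9667)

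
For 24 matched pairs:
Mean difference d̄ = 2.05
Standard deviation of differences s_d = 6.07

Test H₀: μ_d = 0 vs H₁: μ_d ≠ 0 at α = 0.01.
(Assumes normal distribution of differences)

Answer: t = 1.6546, fail to reject H₀

Derivation:
df = n - 1 = 23
SE = s_d/√n = 6.07/√24 = 1.2390
t = d̄/SE = 2.05/1.2390 = 1.6546
Critical value: t_{0.005,23} = ±2.807
p-value ≈ 0.1116
Decision: fail to reject H₀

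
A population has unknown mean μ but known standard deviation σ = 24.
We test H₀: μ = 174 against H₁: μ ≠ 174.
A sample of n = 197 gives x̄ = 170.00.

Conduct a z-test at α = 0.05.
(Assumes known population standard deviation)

Answer: z = -2.3393, reject H₀

Derivation:
Standard error: SE = σ/√n = 24/√197 = 1.7099
z-statistic: z = (x̄ - μ₀)/SE = (170.00 - 174)/1.7099 = -2.3393
Critical value: ±1.960
p-value = 0.0193
Decision: reject H₀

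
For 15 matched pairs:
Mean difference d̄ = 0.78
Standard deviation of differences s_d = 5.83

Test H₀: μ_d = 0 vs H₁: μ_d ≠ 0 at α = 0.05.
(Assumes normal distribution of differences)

df = n - 1 = 14
SE = s_d/√n = 5.83/√15 = 1.5053
t = d̄/SE = 0.78/1.5053 = 0.5182
Critical value: t_{0.025,14} = ±2.145
p-value ≈ 0.6124
Decision: fail to reject H₀

Answer: t = 0.5182, fail to reject H₀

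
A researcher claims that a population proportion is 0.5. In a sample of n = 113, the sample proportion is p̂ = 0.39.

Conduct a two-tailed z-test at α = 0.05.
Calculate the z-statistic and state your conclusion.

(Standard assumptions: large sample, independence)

H₀: p = 0.5, H₁: p ≠ 0.5
Standard error: SE = √(p₀(1-p₀)/n) = √(0.5×0.5/113) = 0.047036
z-statistic: z = (p̂ - p₀)/SE = (0.39 - 0.5)/0.047036 = -2.3386
Critical value: z_0.025 = ±1.960
p-value = 0.0194
Decision: reject H₀ at α = 0.05

Answer: z = -2.3386, reject H₀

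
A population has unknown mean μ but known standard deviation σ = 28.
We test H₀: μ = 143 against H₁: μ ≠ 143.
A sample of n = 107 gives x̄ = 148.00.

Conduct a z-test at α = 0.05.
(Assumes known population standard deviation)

Standard error: SE = σ/√n = 28/√107 = 2.7069
z-statistic: z = (x̄ - μ₀)/SE = (148.00 - 143)/2.7069 = 1.8471
Critical value: ±1.960
p-value = 0.0647
Decision: fail to reject H₀

Answer: z = 1.8471, fail to reject H₀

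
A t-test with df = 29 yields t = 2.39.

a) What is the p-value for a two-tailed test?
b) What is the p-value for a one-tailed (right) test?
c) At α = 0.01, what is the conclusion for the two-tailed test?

Answer: a) 0.0236, b) 0.0118, c) fail to reject H₀

Derivation:
Using t-distribution with df = 29:
a) Two-tailed: p = 2×P(T > 2.39) = 0.0236
b) One-tailed: p = P(T > 2.39) = 0.0118
c) 0.0236 ≥ 0.01, fail to reject H₀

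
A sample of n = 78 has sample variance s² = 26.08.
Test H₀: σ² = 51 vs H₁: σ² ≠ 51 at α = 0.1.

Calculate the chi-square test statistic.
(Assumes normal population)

Answer: χ² = 39.3757, reject H₀

Derivation:
df = n - 1 = 77
χ² = (n-1)s²/σ₀² = 77×26.08/51 = 39.3757
Critical values: χ²_{0.95,77} = 57.786, χ²_{0.05,77} = 98.484
Rejection region: χ² < 57.786 or χ² > 98.484
Decision: reject H₀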